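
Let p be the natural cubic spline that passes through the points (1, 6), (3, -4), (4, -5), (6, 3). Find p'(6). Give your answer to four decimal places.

With M_i denoting the second derivative at x_i, h_i = 2, 1, 2, and Δ_i = (y_(i+1) − y_i)/h_i = -5, -1, 4:
  2·M_0 + 6·M_1 + 1·M_2 = 6(Δ_1 - Δ_0) = 24
  1·M_1 + 6·M_2 + 2·M_3 = 6(Δ_2 - Δ_1) = 30
Natural end conditions: M_0 = M_3 = 0.
Solving: M_0 = 0, M_1 = 114/35, M_2 = 156/35, M_3 = 0.
On [4, 6], p'(x) = b_2 + 2c_2·(x - 4) + 3d_2·(x - 4)² with b_2 = Δ_2 - h_2(2M_2 + M_3)/6 = 36/35, c_2 = M_2/2 = 78/35, d_2 = (M_3 - M_2)/(6h_2) = -13/35. So p'(6) = 192/35.

5.4857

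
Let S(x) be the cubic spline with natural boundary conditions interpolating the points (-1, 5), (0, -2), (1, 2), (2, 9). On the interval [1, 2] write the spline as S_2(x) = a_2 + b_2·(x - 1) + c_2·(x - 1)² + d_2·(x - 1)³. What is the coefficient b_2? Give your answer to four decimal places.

6.8667

Write σ_i for S''(x_i). With h_i = 1, 1, 1 and divided differences Δ_i = -7, 4, 7, the continuity of S' gives the tridiagonal system
  1·σ_0 + 4·σ_1 + 1·σ_2 = 6(Δ_1 - Δ_0) = 66
  1·σ_1 + 4·σ_2 + 1·σ_3 = 6(Δ_2 - Δ_1) = 18
Natural end conditions: σ_0 = σ_3 = 0.
Solving: σ_0 = 0, σ_1 = 82/5, σ_2 = 2/5, σ_3 = 0.
On [1, 2], with S_2(x) = a_2 + b_2·(x - 1) + c_2·(x - 1)² + d_2·(x - 1)³: c_2 = σ_2/2 = 1/5, d_2 = (σ_3 - σ_2)/(6h_2) = -1/15, b_2 = Δ_2 - h_2(2σ_2 + σ_3)/6 = 103/15.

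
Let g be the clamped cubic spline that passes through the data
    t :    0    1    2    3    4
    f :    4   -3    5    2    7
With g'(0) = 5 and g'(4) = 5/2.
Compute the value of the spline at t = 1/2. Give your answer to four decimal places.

1.3181

Put m_i = g'' at the i-th knot. Here h = (1, 1, 1, 1) and Δ = (-7, 8, -3, 5), so the interior equations h_(i-1)·m_(i-1) + 2(h_(i-1)+h_i)·m_i + h_i·m_(i+1) = 6(Δ_i − Δ_(i-1)) read
  1·m_0 + 4·m_1 + 1·m_2 = 6(Δ_1 - Δ_0) = 90
  1·m_1 + 4·m_2 + 1·m_3 = 6(Δ_2 - Δ_1) = -66
  1·m_2 + 4·m_3 + 1·m_4 = 6(Δ_3 - Δ_2) = 48
Clamped end conditions give two more equations: 2h_0·m_0 + h_0·m_1 = 6(Δ_0 - g'(0)) = -72 and h_3·m_3 + 2h_3·m_4 = 6(g'(4) - Δ_3) = -15.
Hence m_0 = -3299/56, m_1 = 1283/28, m_2 = -275/8, m_3 = 719/28, m_4 = -1139/56.
On [0, 1], g(t) = 4 + 5·t - 3299/112·t² + 1955/112·t³.
With t = 1/2: g(1/2) = 1181/896.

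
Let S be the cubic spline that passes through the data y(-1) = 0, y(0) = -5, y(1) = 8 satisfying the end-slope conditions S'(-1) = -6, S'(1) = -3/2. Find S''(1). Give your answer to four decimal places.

-68.2500

Put M_i = S'' at the i-th knot. Here h = (1, 1) and Δ = (-5, 13), so the interior equations h_(i-1)·M_(i-1) + 2(h_(i-1)+h_i)·M_i + h_i·M_(i+1) = 6(Δ_i − Δ_(i-1)) read
  1·M_0 + 4·M_1 + 1·M_2 = 6(Δ_1 - Δ_0) = 108
Clamped end conditions give two more equations: 2h_0·M_0 + h_0·M_1 = 6(Δ_0 - S'(-1)) = 6 and h_1·M_1 + 2h_1·M_2 = 6(S'(1) - Δ_1) = -87.
Solving: M_0 = -87/4, M_1 = 99/2, M_2 = -273/4.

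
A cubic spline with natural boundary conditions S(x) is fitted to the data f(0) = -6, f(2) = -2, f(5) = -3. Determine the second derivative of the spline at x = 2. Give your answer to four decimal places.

-1.4000

Put σ_i = S'' at the i-th knot. Here h = (2, 3) and Δ = (2, -1/3), so the interior equations h_(i-1)·σ_(i-1) + 2(h_(i-1)+h_i)·σ_i + h_i·σ_(i+1) = 6(Δ_i − Δ_(i-1)) read
  2·σ_0 + 10·σ_1 + 3·σ_2 = 6(Δ_1 - Δ_0) = -14
Natural end conditions: σ_0 = σ_2 = 0.
Solving the tridiagonal system: σ_0 = 0, σ_1 = -7/5, σ_2 = 0.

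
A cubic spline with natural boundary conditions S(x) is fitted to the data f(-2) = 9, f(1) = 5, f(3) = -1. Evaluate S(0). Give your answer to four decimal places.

Put σ_i = S'' at the i-th knot. Here h = (3, 2) and Δ = (-4/3, -3), so the interior equations h_(i-1)·σ_(i-1) + 2(h_(i-1)+h_i)·σ_i + h_i·σ_(i+1) = 6(Δ_i − Δ_(i-1)) read
  3·σ_0 + 10·σ_1 + 2·σ_2 = 6(Δ_1 - Δ_0) = -10
Natural end conditions: σ_0 = σ_2 = 0.
Forward elimination and back-substitution give σ_0 = 0, σ_1 = -1, σ_2 = 0.
On [-2, 1], S(x) = 9 - 5/6·(x + 2) + 0·(x + 2)² - 1/18·(x + 2)³.
With (x + 2) = 2: S(0) = 62/9.

6.8889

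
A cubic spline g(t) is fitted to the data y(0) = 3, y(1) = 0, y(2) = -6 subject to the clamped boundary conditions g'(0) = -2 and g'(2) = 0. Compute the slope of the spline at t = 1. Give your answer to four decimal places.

-6.2500

Write M_i for g''(x_i). With h_i = 1, 1 and divided differences Δ_i = -3, -6, the continuity of g' gives the tridiagonal system
  1·M_0 + 4·M_1 + 1·M_2 = 6(Δ_1 - Δ_0) = -18
Clamped end conditions give two more equations: 2h_0·M_0 + h_0·M_1 = 6(Δ_0 - g'(0)) = -6 and h_1·M_1 + 2h_1·M_2 = 6(g'(2) - Δ_1) = 36.
Forward elimination and back-substitution give M_0 = 5/2, M_1 = -11, M_2 = 47/2.
On [1, 2], g'(t) = b_1 + 2c_1·(t - 1) + 3d_1·(t - 1)² with b_1 = Δ_1 - h_1(2M_1 + M_2)/6 = -25/4, c_1 = M_1/2 = -11/2, d_1 = (M_2 - M_1)/(6h_1) = 23/4. So g'(1) = -25/4.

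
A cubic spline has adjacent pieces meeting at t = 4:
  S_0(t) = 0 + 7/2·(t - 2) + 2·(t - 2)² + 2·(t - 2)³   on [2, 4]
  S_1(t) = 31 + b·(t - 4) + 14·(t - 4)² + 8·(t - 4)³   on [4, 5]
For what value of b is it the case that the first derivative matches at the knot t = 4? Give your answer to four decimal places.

35.5000

S_0'(t) = 7/2 + 4·(t - 2) + 6·(t - 2)², so S_0'(4) = 71/2. On the right, S_1'(4) = b, so b = 71/2.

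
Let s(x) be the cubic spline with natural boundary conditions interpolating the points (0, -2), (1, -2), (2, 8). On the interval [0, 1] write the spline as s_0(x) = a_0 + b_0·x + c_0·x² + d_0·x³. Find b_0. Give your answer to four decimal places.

-2.5000

Let M_i = s''(x_i). Step sizes h_i = 1, 1; slopes of the chords Δ_i = (y_(i+1) - y_i)/h_i = 0, 10.
  1·M_0 + 4·M_1 + 1·M_2 = 6(Δ_1 - Δ_0) = 60
Natural end conditions: M_0 = M_2 = 0.
Hence M_0 = 0, M_1 = 15, M_2 = 0.
On [0, 1], with s_0(x) = a_0 + b_0·x + c_0·x² + d_0·x³: c_0 = M_0/2 = 0, d_0 = (M_1 - M_0)/(6h_0) = 5/2, b_0 = Δ_0 - h_0(2M_0 + M_1)/6 = -5/2.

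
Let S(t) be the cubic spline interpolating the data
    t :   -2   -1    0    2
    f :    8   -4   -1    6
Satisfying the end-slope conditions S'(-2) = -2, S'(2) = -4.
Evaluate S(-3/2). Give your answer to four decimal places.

Write σ_i for S''(x_i). With h_i = 1, 1, 2 and divided differences Δ_i = -12, 3, 7/2, the continuity of S' gives the tridiagonal system
  1·σ_0 + 4·σ_1 + 1·σ_2 = 6(Δ_1 - Δ_0) = 90
  1·σ_1 + 6·σ_2 + 2·σ_3 = 6(Δ_2 - Δ_1) = 3
Clamped end conditions give two more equations: 2h_0·σ_0 + h_0·σ_1 = 6(Δ_0 - S'(-2)) = -60 and h_2·σ_2 + 2h_2·σ_3 = 6(S'(2) - Δ_2) = -45.
Solving the tridiagonal system: σ_0 = -1043/22, σ_1 = 383/11, σ_2 = -41/22, σ_3 = -227/22.
On [-2, -1], S(t) = 8 - 2·(t + 2) - 1043/44·(t + 2)² + 603/44·(t + 2)³.
With (t + 2) = 1/2: S(-3/2) = 981/352.

2.7869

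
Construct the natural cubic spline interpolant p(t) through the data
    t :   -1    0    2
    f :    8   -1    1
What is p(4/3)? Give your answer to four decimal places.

Let m_i = p''(x_i). Step sizes h_i = 1, 2; slopes of the chords Δ_i = (y_(i+1) - y_i)/h_i = -9, 1.
  1·m_0 + 6·m_1 + 2·m_2 = 6(Δ_1 - Δ_0) = 60
Natural end conditions: m_0 = m_2 = 0.
Hence m_0 = 0, m_1 = 10, m_2 = 0.
On [0, 2], p(t) = -1 - 17/3·t + 5·t² - 5/6·t³.
With t = 4/3: p(4/3) = -133/81.

-1.6420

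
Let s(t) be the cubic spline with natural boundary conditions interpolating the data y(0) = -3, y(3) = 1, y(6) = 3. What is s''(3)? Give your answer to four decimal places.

With m_i denoting the second derivative at x_i, h_i = 3, 3, and Δ_i = (y_(i+1) − y_i)/h_i = 4/3, 2/3:
  3·m_0 + 12·m_1 + 3·m_2 = 6(Δ_1 - Δ_0) = -4
Natural end conditions: m_0 = m_2 = 0.
Hence m_0 = 0, m_1 = -1/3, m_2 = 0.

-0.3333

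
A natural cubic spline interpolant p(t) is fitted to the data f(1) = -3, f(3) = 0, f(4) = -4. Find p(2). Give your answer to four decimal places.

-0.1250

Write m_i for p''(x_i). With h_i = 2, 1 and divided differences Δ_i = 3/2, -4, the continuity of p' gives the tridiagonal system
  2·m_0 + 6·m_1 + 1·m_2 = 6(Δ_1 - Δ_0) = -33
Natural end conditions: m_0 = m_2 = 0.
Forward elimination and back-substitution give m_0 = 0, m_1 = -11/2, m_2 = 0.
On [1, 3], p(t) = -3 + 10/3·(t - 1) + 0·(t - 1)² - 11/24·(t - 1)³.
With (t - 1) = 1: p(2) = -1/8.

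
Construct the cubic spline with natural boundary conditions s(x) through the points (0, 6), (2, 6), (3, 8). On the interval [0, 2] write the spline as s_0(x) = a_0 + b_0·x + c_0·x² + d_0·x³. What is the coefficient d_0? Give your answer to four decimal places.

With M_i denoting the second derivative at x_i, h_i = 2, 1, and Δ_i = (y_(i+1) − y_i)/h_i = 0, 2:
  2·M_0 + 6·M_1 + 1·M_2 = 6(Δ_1 - Δ_0) = 12
Natural end conditions: M_0 = M_2 = 0.
Hence M_0 = 0, M_1 = 2, M_2 = 0.
On [0, 2], with s_0(x) = a_0 + b_0·x + c_0·x² + d_0·x³: c_0 = M_0/2 = 0, d_0 = (M_1 - M_0)/(6h_0) = 1/6, b_0 = Δ_0 - h_0(2M_0 + M_1)/6 = -2/3.

0.1667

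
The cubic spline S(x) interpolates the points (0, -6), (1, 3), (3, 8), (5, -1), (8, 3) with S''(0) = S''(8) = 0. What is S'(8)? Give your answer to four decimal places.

3.6026

Let M_i = S''(x_i). Step sizes h_i = 1, 2, 2, 3; slopes of the chords Δ_i = (y_(i+1) - y_i)/h_i = 9, 5/2, -9/2, 4/3.
  1·M_0 + 6·M_1 + 2·M_2 = 6(Δ_1 - Δ_0) = -39
  2·M_1 + 8·M_2 + 2·M_3 = 6(Δ_2 - Δ_1) = -42
  2·M_2 + 10·M_3 + 3·M_4 = 6(Δ_3 - Δ_2) = 35
Natural end conditions: M_0 = M_4 = 0.
Forward elimination and back-substitution give M_0 = 0, M_1 = -62/13, M_2 = -135/26, M_3 = 59/13, M_4 = 0.
On [5, 8], S'(x) = b_3 + 2c_3·(x - 5) + 3d_3·(x - 5)² with b_3 = Δ_3 - h_3(2M_3 + M_4)/6 = -125/39, c_3 = M_3/2 = 59/26, d_3 = (M_4 - M_3)/(6h_3) = -59/234. So S'(8) = 281/78.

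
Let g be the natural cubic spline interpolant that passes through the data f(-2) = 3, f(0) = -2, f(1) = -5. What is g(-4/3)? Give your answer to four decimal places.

With M_i denoting the second derivative at x_i, h_i = 2, 1, and Δ_i = (y_(i+1) − y_i)/h_i = -5/2, -3:
  2·M_0 + 6·M_1 + 1·M_2 = 6(Δ_1 - Δ_0) = -3
Natural end conditions: M_0 = M_2 = 0.
Hence M_0 = 0, M_1 = -1/2, M_2 = 0.
On [-2, 0], g(t) = 3 - 7/3·(t + 2) + 0·(t + 2)² - 1/24·(t + 2)³.
With (t + 2) = 2/3: g(-4/3) = 116/81.

1.4321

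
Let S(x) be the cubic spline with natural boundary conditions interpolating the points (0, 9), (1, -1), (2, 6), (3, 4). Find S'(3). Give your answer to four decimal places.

Put M_i = S'' at the i-th knot. Here h = (1, 1, 1) and Δ = (-10, 7, -2), so the interior equations h_(i-1)·M_(i-1) + 2(h_(i-1)+h_i)·M_i + h_i·M_(i+1) = 6(Δ_i − Δ_(i-1)) read
  1·M_0 + 4·M_1 + 1·M_2 = 6(Δ_1 - Δ_0) = 102
  1·M_1 + 4·M_2 + 1·M_3 = 6(Δ_2 - Δ_1) = -54
Natural end conditions: M_0 = M_3 = 0.
Hence M_0 = 0, M_1 = 154/5, M_2 = -106/5, M_3 = 0.
On [2, 3], S'(x) = b_2 + 2c_2·(x - 2) + 3d_2·(x - 2)² with b_2 = Δ_2 - h_2(2M_2 + M_3)/6 = 76/15, c_2 = M_2/2 = -53/5, d_2 = (M_3 - M_2)/(6h_2) = 53/15. So S'(3) = -83/15.

-5.5333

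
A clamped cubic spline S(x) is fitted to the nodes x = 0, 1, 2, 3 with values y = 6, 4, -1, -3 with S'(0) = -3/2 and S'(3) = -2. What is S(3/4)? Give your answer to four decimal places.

4.7953

Put M_i = S'' at the i-th knot. Here h = (1, 1, 1) and Δ = (-2, -5, -2), so the interior equations h_(i-1)·M_(i-1) + 2(h_(i-1)+h_i)·M_i + h_i·M_(i+1) = 6(Δ_i − Δ_(i-1)) read
  1·M_0 + 4·M_1 + 1·M_2 = 6(Δ_1 - Δ_0) = -18
  1·M_1 + 4·M_2 + 1·M_3 = 6(Δ_2 - Δ_1) = 18
Clamped end conditions give two more equations: 2h_0·M_0 + h_0·M_1 = 6(Δ_0 - S'(0)) = -3 and h_2·M_2 + 2h_2·M_3 = 6(S'(3) - Δ_2) = 0.
Solving the tridiagonal system: M_0 = 28/15, M_1 = -101/15, M_2 = 106/15, M_3 = -53/15.
On [0, 1], S(x) = 6 - 3/2·x + 14/15·x² - 43/30·x³.
With x = 3/4: S(3/4) = 3069/640.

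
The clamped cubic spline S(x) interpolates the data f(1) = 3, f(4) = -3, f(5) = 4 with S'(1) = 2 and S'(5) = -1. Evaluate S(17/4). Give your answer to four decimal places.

-0.8398

Write σ_i for S''(x_i). With h_i = 3, 1 and divided differences Δ_i = -2, 7, the continuity of S' gives the tridiagonal system
  3·σ_0 + 8·σ_1 + 1·σ_2 = 6(Δ_1 - Δ_0) = 54
Clamped end conditions give two more equations: 2h_0·σ_0 + h_0·σ_1 = 6(Δ_0 - S'(1)) = -24 and h_1·σ_1 + 2h_1·σ_2 = 6(S'(5) - Δ_1) = -48.
Hence σ_0 = -23/2, σ_1 = 15, σ_2 = -63/2.
On [4, 5], S(x) = -3 + 29/4·(x - 4) + 15/2·(x - 4)² - 31/4·(x - 4)³.
With (x - 4) = 1/4: S(17/4) = -215/256.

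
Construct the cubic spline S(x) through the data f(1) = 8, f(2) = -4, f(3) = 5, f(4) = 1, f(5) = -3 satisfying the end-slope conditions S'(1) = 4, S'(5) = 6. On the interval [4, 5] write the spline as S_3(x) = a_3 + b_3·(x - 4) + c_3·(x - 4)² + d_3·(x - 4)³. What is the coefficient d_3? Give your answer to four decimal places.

4.6607

Put m_i = S'' at the i-th knot. Here h = (1, 1, 1, 1) and Δ = (-12, 9, -4, -4), so the interior equations h_(i-1)·m_(i-1) + 2(h_(i-1)+h_i)·m_i + h_i·m_(i+1) = 6(Δ_i − Δ_(i-1)) read
  1·m_0 + 4·m_1 + 1·m_2 = 6(Δ_1 - Δ_0) = 126
  1·m_1 + 4·m_2 + 1·m_3 = 6(Δ_2 - Δ_1) = -78
  1·m_2 + 4·m_3 + 1·m_4 = 6(Δ_3 - Δ_2) = 0
Clamped end conditions give two more equations: 2h_0·m_0 + h_0·m_1 = 6(Δ_0 - S'(1)) = -96 and h_3·m_3 + 2h_3·m_4 = 6(S'(5) - Δ_3) = 60.
Hence m_0 = -2179/28, m_1 = 835/14, m_2 = -139/4, m_3 = 19/14, m_4 = 821/28.
On [4, 5], with S_3(x) = a_3 + b_3·(x - 4) + c_3·(x - 4)² + d_3·(x - 4)³: c_3 = m_3/2 = 19/28, d_3 = (m_4 - m_3)/(6h_3) = 261/56, b_3 = Δ_3 - h_3(2m_3 + m_4)/6 = -523/56.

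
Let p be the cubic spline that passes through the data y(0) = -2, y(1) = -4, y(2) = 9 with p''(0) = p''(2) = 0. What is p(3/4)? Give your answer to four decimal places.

Write M_i for p''(x_i). With h_i = 1, 1 and divided differences Δ_i = -2, 13, the continuity of p' gives the tridiagonal system
  1·M_0 + 4·M_1 + 1·M_2 = 6(Δ_1 - Δ_0) = 90
Natural end conditions: M_0 = M_2 = 0.
Forward elimination and back-substitution give M_0 = 0, M_1 = 45/2, M_2 = 0.
On [0, 1], p(x) = -2 - 23/4·x + 0·x² + 15/4·x³.
With x = 3/4: p(3/4) = -1211/256.

-4.7305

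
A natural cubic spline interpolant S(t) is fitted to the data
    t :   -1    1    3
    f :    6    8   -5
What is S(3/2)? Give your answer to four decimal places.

Put M_i = S'' at the i-th knot. Here h = (2, 2) and Δ = (1, -13/2), so the interior equations h_(i-1)·M_(i-1) + 2(h_(i-1)+h_i)·M_i + h_i·M_(i+1) = 6(Δ_i − Δ_(i-1)) read
  2·M_0 + 8·M_1 + 2·M_2 = 6(Δ_1 - Δ_0) = -45
Natural end conditions: M_0 = M_2 = 0.
Solving the tridiagonal system: M_0 = 0, M_1 = -45/8, M_2 = 0.
On [1, 3], S(t) = 8 - 11/4·(t - 1) - 45/16·(t - 1)² + 15/32·(t - 1)³.
With (t - 1) = 1/2: S(3/2) = 1531/256.

5.9805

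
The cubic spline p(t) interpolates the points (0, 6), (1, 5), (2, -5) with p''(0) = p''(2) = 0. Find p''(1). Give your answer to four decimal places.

-13.5000

Put σ_i = p'' at the i-th knot. Here h = (1, 1) and Δ = (-1, -10), so the interior equations h_(i-1)·σ_(i-1) + 2(h_(i-1)+h_i)·σ_i + h_i·σ_(i+1) = 6(Δ_i − Δ_(i-1)) read
  1·σ_0 + 4·σ_1 + 1·σ_2 = 6(Δ_1 - Δ_0) = -54
Natural end conditions: σ_0 = σ_2 = 0.
Solving: σ_0 = 0, σ_1 = -27/2, σ_2 = 0.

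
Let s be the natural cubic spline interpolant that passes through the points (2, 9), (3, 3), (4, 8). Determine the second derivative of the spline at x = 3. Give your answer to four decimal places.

Write σ_i for s''(x_i). With h_i = 1, 1 and divided differences Δ_i = -6, 5, the continuity of s' gives the tridiagonal system
  1·σ_0 + 4·σ_1 + 1·σ_2 = 6(Δ_1 - Δ_0) = 66
Natural end conditions: σ_0 = σ_2 = 0.
Solving the tridiagonal system: σ_0 = 0, σ_1 = 33/2, σ_2 = 0.

16.5000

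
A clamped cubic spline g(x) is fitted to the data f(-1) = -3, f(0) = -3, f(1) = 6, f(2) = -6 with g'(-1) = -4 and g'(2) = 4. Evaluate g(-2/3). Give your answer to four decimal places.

Put M_i = g'' at the i-th knot. Here h = (1, 1, 1) and Δ = (0, 9, -12), so the interior equations h_(i-1)·M_(i-1) + 2(h_(i-1)+h_i)·M_i + h_i·M_(i+1) = 6(Δ_i − Δ_(i-1)) read
  1·M_0 + 4·M_1 + 1·M_2 = 6(Δ_1 - Δ_0) = 54
  1·M_1 + 4·M_2 + 1·M_3 = 6(Δ_2 - Δ_1) = -126
Clamped end conditions give two more equations: 2h_0·M_0 + h_0·M_1 = 6(Δ_0 - g'(-1)) = 24 and h_2·M_2 + 2h_2·M_3 = 6(g'(2) - Δ_2) = 96.
Forward elimination and back-substitution give M_0 = -34/15, M_1 = 428/15, M_2 = -868/15, M_3 = 1154/15.
On [-1, 0], g(x) = -3 - 4·(x + 1) - 17/15·(x + 1)² + 77/15·(x + 1)³.
With (x + 1) = 1/3: g(-2/3) = -1729/405.

-4.2691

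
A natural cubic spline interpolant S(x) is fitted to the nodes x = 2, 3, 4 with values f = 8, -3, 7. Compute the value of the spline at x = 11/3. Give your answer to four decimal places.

2.1111

With M_i denoting the second derivative at x_i, h_i = 1, 1, and Δ_i = (y_(i+1) − y_i)/h_i = -11, 10:
  1·M_0 + 4·M_1 + 1·M_2 = 6(Δ_1 - Δ_0) = 126
Natural end conditions: M_0 = M_2 = 0.
Hence M_0 = 0, M_1 = 63/2, M_2 = 0.
On [3, 4], S(x) = -3 - 1/2·(x - 3) + 63/4·(x - 3)² - 21/4·(x - 3)³.
With (x - 3) = 2/3: S(11/3) = 19/9.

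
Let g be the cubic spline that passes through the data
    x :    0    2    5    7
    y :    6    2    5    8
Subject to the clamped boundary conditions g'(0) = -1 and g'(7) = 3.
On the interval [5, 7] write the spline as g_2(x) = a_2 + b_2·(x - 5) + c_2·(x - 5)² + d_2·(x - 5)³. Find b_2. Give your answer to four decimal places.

Let M_i = g''(x_i). Step sizes h_i = 2, 3, 2; slopes of the chords Δ_i = (y_(i+1) - y_i)/h_i = -2, 1, 3/2.
  2·M_0 + 10·M_1 + 3·M_2 = 6(Δ_1 - Δ_0) = 18
  3·M_1 + 10·M_2 + 2·M_3 = 6(Δ_2 - Δ_1) = 3
Clamped end conditions give two more equations: 2h_0·M_0 + h_0·M_1 = 6(Δ_0 - g'(0)) = -6 and h_2·M_2 + 2h_2·M_3 = 6(g'(7) - Δ_2) = 9.
Hence M_0 = -91/32, M_1 = 43/16, M_2 = -17/16, M_3 = 89/32.
On [5, 7], with g_2(x) = a_2 + b_2·(x - 5) + c_2·(x - 5)² + d_2·(x - 5)³: c_2 = M_2/2 = -17/32, d_2 = (M_3 - M_2)/(6h_2) = 41/128, b_2 = Δ_2 - h_2(2M_2 + M_3)/6 = 41/32.

1.2813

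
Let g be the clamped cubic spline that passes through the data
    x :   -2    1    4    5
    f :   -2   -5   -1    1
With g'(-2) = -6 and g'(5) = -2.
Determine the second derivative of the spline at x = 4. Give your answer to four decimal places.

With M_i denoting the second derivative at x_i, h_i = 3, 3, 1, and Δ_i = (y_(i+1) − y_i)/h_i = -1, 4/3, 2:
  3·M_0 + 12·M_1 + 3·M_2 = 6(Δ_1 - Δ_0) = 14
  3·M_1 + 8·M_2 + 1·M_3 = 6(Δ_2 - Δ_1) = 4
Clamped end conditions give two more equations: 2h_0·M_0 + h_0·M_1 = 6(Δ_0 - g'(-2)) = 30 and h_2·M_2 + 2h_2·M_3 = 6(g'(5) - Δ_2) = -24.
Forward elimination and back-substitution give M_0 = 502/93, M_1 = -74/93, M_2 = 76/31, M_3 = -410/31.

2.4516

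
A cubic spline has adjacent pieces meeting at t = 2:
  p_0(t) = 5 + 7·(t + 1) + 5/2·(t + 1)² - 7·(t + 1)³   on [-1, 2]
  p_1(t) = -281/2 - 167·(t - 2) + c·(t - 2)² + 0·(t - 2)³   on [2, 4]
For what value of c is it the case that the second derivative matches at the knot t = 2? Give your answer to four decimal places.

p_0''(t) = 5 - 42·(t + 1), so p_0''(2) = -121. On the right, p_1''(2) = 2c, so c = -121/2.

-60.5000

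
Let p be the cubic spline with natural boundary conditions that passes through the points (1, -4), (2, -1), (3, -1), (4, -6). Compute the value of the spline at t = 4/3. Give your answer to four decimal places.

-2.8617

With M_i denoting the second derivative at x_i, h_i = 1, 1, 1, and Δ_i = (y_(i+1) − y_i)/h_i = 3, 0, -5:
  1·M_0 + 4·M_1 + 1·M_2 = 6(Δ_1 - Δ_0) = -18
  1·M_1 + 4·M_2 + 1·M_3 = 6(Δ_2 - Δ_1) = -30
Natural end conditions: M_0 = M_3 = 0.
Forward elimination and back-substitution give M_0 = 0, M_1 = -14/5, M_2 = -34/5, M_3 = 0.
On [1, 2], p(t) = -4 + 52/15·(t - 1) + 0·(t - 1)² - 7/15·(t - 1)³.
With (t - 1) = 1/3: p(4/3) = -1159/405.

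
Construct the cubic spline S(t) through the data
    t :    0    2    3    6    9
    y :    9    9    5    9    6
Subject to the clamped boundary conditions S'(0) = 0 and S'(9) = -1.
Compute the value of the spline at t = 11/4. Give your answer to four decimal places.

Put M_i = S'' at the i-th knot. Here h = (2, 1, 3, 3) and Δ = (0, -4, 4/3, -1), so the interior equations h_(i-1)·M_(i-1) + 2(h_(i-1)+h_i)·M_i + h_i·M_(i+1) = 6(Δ_i − Δ_(i-1)) read
  2·M_0 + 6·M_1 + 1·M_2 = 6(Δ_1 - Δ_0) = -24
  1·M_1 + 8·M_2 + 3·M_3 = 6(Δ_2 - Δ_1) = 32
  3·M_2 + 12·M_3 + 3·M_4 = 6(Δ_3 - Δ_2) = -14
Clamped end conditions give two more equations: 2h_0·M_0 + h_0·M_1 = 6(Δ_0 - S'(0)) = 0 and h_3·M_3 + 2h_3·M_4 = 6(S'(9) - Δ_3) = 0.
Hence M_0 = 242/81, M_1 = -484/81, M_2 = 476/81, M_3 = -244/81, M_4 = 122/81.
On [2, 3], S(t) = 9 - 242/81·(t - 2) - 242/81·(t - 2)² + 160/81·(t - 2)³.
With (t - 2) = 3/4: S(11/4) = 1277/216.

5.9120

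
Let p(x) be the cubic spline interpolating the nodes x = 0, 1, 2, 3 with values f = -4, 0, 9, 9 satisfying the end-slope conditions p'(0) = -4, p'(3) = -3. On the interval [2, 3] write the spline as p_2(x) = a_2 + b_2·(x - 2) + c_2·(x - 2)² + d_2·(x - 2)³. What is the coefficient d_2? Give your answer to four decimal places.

2.1333

Write M_i for p''(x_i). With h_i = 1, 1, 1 and divided differences Δ_i = 4, 9, 0, the continuity of p' gives the tridiagonal system
  1·M_0 + 4·M_1 + 1·M_2 = 6(Δ_1 - Δ_0) = 30
  1·M_1 + 4·M_2 + 1·M_3 = 6(Δ_2 - Δ_1) = -54
Clamped end conditions give two more equations: 2h_0·M_0 + h_0·M_1 = 6(Δ_0 - p'(0)) = 48 and h_2·M_2 + 2h_2·M_3 = 6(p'(3) - Δ_2) = -18.
Solving the tridiagonal system: M_0 = 316/15, M_1 = 88/15, M_2 = -218/15, M_3 = -26/15.
On [2, 3], with p_2(x) = a_2 + b_2·(x - 2) + c_2·(x - 2)² + d_2·(x - 2)³: c_2 = M_2/2 = -109/15, d_2 = (M_3 - M_2)/(6h_2) = 32/15, b_2 = Δ_2 - h_2(2M_2 + M_3)/6 = 77/15.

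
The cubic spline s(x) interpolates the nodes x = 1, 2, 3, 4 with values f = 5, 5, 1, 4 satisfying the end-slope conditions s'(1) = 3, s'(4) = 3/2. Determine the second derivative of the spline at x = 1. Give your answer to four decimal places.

-4.6000

Let M_i = s''(x_i). Step sizes h_i = 1, 1, 1; slopes of the chords Δ_i = (y_(i+1) - y_i)/h_i = 0, -4, 3.
  1·M_0 + 4·M_1 + 1·M_2 = 6(Δ_1 - Δ_0) = -24
  1·M_1 + 4·M_2 + 1·M_3 = 6(Δ_2 - Δ_1) = 42
Clamped end conditions give two more equations: 2h_0·M_0 + h_0·M_1 = 6(Δ_0 - s'(1)) = -18 and h_2·M_2 + 2h_2·M_3 = 6(s'(4) - Δ_2) = -9.
Hence M_0 = -23/5, M_1 = -44/5, M_2 = 79/5, M_3 = -62/5.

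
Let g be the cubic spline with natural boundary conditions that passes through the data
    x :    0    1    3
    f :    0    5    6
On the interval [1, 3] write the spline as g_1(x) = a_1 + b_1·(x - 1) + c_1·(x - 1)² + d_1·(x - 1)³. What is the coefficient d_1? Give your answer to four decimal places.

0.3750

Put M_i = g'' at the i-th knot. Here h = (1, 2) and Δ = (5, 1/2), so the interior equations h_(i-1)·M_(i-1) + 2(h_(i-1)+h_i)·M_i + h_i·M_(i+1) = 6(Δ_i − Δ_(i-1)) read
  1·M_0 + 6·M_1 + 2·M_2 = 6(Δ_1 - Δ_0) = -27
Natural end conditions: M_0 = M_2 = 0.
Solving: M_0 = 0, M_1 = -9/2, M_2 = 0.
On [1, 3], with g_1(x) = a_1 + b_1·(x - 1) + c_1·(x - 1)² + d_1·(x - 1)³: c_1 = M_1/2 = -9/4, d_1 = (M_2 - M_1)/(6h_1) = 3/8, b_1 = Δ_1 - h_1(2M_1 + M_2)/6 = 7/2.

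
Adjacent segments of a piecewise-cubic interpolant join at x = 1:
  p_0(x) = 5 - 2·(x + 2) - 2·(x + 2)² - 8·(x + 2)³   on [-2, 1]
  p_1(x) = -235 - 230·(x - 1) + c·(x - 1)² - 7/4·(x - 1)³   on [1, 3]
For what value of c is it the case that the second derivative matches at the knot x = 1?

-74

p_0''(x) = -4 - 48·(x + 2), so p_0''(1) = -148. On the right, p_1''(1) = 2c, so c = -74.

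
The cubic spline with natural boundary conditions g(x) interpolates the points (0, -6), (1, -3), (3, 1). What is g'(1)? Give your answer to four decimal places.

With m_i denoting the second derivative at x_i, h_i = 1, 2, and Δ_i = (y_(i+1) − y_i)/h_i = 3, 2:
  1·m_0 + 6·m_1 + 2·m_2 = 6(Δ_1 - Δ_0) = -6
Natural end conditions: m_0 = m_2 = 0.
Solving the tridiagonal system: m_0 = 0, m_1 = -1, m_2 = 0.
On [1, 3], g'(x) = b_1 + 2c_1·(x - 1) + 3d_1·(x - 1)² with b_1 = Δ_1 - h_1(2m_1 + m_2)/6 = 8/3, c_1 = m_1/2 = -1/2, d_1 = (m_2 - m_1)/(6h_1) = 1/12. So g'(1) = 8/3.

2.6667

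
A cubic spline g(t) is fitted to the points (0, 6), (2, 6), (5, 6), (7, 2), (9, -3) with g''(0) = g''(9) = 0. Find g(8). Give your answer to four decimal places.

-0.4880

Put σ_i = g'' at the i-th knot. Here h = (2, 3, 2, 2) and Δ = (0, 0, -2, -5/2), so the interior equations h_(i-1)·σ_(i-1) + 2(h_(i-1)+h_i)·σ_i + h_i·σ_(i+1) = 6(Δ_i − Δ_(i-1)) read
  2·σ_0 + 10·σ_1 + 3·σ_2 = 6(Δ_1 - Δ_0) = 0
  3·σ_1 + 10·σ_2 + 2·σ_3 = 6(Δ_2 - Δ_1) = -12
  2·σ_2 + 8·σ_3 + 2·σ_4 = 6(Δ_3 - Δ_2) = -3
Natural end conditions: σ_0 = σ_4 = 0.
Hence σ_0 = 0, σ_1 = 135/344, σ_2 = -225/172, σ_3 = -33/688, σ_4 = 0.
On [7, 9], g(t) = 2 - 849/344·(t - 7) - 33/1376·(t - 7)² + 11/2752·(t - 7)³.
With (t - 7) = 1: g(8) = -1343/2752.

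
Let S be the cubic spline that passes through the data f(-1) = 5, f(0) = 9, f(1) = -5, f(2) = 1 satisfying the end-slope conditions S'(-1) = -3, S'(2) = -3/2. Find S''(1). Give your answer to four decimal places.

55.8000

Write m_i for S''(x_i). With h_i = 1, 1, 1 and divided differences Δ_i = 4, -14, 6, the continuity of S' gives the tridiagonal system
  1·m_0 + 4·m_1 + 1·m_2 = 6(Δ_1 - Δ_0) = -108
  1·m_1 + 4·m_2 + 1·m_3 = 6(Δ_2 - Δ_1) = 120
Clamped end conditions give two more equations: 2h_0·m_0 + h_0·m_1 = 6(Δ_0 - S'(-1)) = 42 and h_2·m_2 + 2h_2·m_3 = 6(S'(2) - Δ_2) = -45.
Solving: m_0 = 237/5, m_1 = -264/5, m_2 = 279/5, m_3 = -252/5.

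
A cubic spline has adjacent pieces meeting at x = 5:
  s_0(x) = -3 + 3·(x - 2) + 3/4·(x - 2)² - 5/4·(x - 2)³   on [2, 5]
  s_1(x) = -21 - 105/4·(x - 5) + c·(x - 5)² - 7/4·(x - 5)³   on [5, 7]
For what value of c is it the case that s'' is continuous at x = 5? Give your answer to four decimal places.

s_0''(x) = 3/2 - 15/2·(x - 2), so s_0''(5) = -21. On the right, s_1''(5) = 2c, so c = -21/2.

-10.5000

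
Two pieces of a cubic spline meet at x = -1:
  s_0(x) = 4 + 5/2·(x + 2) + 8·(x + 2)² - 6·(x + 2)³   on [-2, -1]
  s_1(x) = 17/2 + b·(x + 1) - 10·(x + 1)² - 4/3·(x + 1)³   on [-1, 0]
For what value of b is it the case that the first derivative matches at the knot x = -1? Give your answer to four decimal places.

0.5000

s_0'(x) = 5/2 + 16·(x + 2) - 18·(x + 2)², so s_0'(-1) = 1/2. On the right, s_1'(-1) = b, so b = 1/2.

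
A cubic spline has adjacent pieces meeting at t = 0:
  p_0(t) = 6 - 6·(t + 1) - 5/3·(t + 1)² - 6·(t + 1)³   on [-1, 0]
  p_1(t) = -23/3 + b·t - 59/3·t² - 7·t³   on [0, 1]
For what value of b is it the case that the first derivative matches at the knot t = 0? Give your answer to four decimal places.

p_0'(t) = -6 - 10/3·(t + 1) - 18·(t + 1)², so p_0'(0) = -82/3. On the right, p_1'(0) = b, so b = -82/3.

-27.3333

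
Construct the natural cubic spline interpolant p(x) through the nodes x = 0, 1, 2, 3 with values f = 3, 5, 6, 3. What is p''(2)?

Write M_i for p''(x_i). With h_i = 1, 1, 1 and divided differences Δ_i = 2, 1, -3, the continuity of p' gives the tridiagonal system
  1·M_0 + 4·M_1 + 1·M_2 = 6(Δ_1 - Δ_0) = -6
  1·M_1 + 4·M_2 + 1·M_3 = 6(Δ_2 - Δ_1) = -24
Natural end conditions: M_0 = M_3 = 0.
Forward elimination and back-substitution give M_0 = 0, M_1 = 0, M_2 = -6, M_3 = 0.

-6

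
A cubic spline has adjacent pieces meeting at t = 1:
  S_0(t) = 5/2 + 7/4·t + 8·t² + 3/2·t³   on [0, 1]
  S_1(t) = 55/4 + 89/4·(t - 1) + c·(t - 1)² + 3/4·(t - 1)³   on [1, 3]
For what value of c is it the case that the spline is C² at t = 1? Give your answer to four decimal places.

S_0''(t) = 16 + 9·t, so S_0''(1) = 25. On the right, S_1''(1) = 2c, so c = 25/2.

12.5000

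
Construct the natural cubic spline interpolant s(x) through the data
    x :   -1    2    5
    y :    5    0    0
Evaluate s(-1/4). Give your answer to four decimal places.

With m_i denoting the second derivative at x_i, h_i = 3, 3, and Δ_i = (y_(i+1) − y_i)/h_i = -5/3, 0:
  3·m_0 + 12·m_1 + 3·m_2 = 6(Δ_1 - Δ_0) = 10
Natural end conditions: m_0 = m_2 = 0.
Solving: m_0 = 0, m_1 = 5/6, m_2 = 0.
On [-1, 2], s(x) = 5 - 25/12·(x + 1) + 0·(x + 1)² + 5/108·(x + 1)³.
With (x + 1) = 3/4: s(-1/4) = 885/256.

3.4570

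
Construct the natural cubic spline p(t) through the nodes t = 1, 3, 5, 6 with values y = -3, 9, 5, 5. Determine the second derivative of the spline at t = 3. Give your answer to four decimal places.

-7.0909

Write M_i for p''(x_i). With h_i = 2, 2, 1 and divided differences Δ_i = 6, -2, 0, the continuity of p' gives the tridiagonal system
  2·M_0 + 8·M_1 + 2·M_2 = 6(Δ_1 - Δ_0) = -48
  2·M_1 + 6·M_2 + 1·M_3 = 6(Δ_2 - Δ_1) = 12
Natural end conditions: M_0 = M_3 = 0.
Solving: M_0 = 0, M_1 = -78/11, M_2 = 48/11, M_3 = 0.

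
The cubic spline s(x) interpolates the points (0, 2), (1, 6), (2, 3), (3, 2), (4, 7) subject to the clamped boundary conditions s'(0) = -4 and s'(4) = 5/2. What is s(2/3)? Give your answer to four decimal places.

4.2368

Put M_i = s'' at the i-th knot. Here h = (1, 1, 1, 1) and Δ = (4, -3, -1, 5), so the interior equations h_(i-1)·M_(i-1) + 2(h_(i-1)+h_i)·M_i + h_i·M_(i+1) = 6(Δ_i − Δ_(i-1)) read
  1·M_0 + 4·M_1 + 1·M_2 = 6(Δ_1 - Δ_0) = -42
  1·M_1 + 4·M_2 + 1·M_3 = 6(Δ_2 - Δ_1) = 12
  1·M_2 + 4·M_3 + 1·M_4 = 6(Δ_3 - Δ_2) = 36
Clamped end conditions give two more equations: 2h_0·M_0 + h_0·M_1 = 6(Δ_0 - s'(0)) = 48 and h_3·M_3 + 2h_3·M_4 = 6(s'(4) - Δ_3) = -15.
Solving the tridiagonal system: M_0 = 1915/56, M_1 = -571/28, M_2 = 43/8, M_3 = 305/28, M_4 = -725/56.
On [0, 1], s(x) = 2 - 4·x + 1915/112·x² - 1019/112·x³.
With x = 2/3: s(2/3) = 3203/756.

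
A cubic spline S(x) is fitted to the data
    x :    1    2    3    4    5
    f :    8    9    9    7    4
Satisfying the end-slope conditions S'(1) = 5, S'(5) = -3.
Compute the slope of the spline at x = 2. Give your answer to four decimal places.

Write m_i for S''(x_i). With h_i = 1, 1, 1, 1 and divided differences Δ_i = 1, 0, -2, -3, the continuity of S' gives the tridiagonal system
  1·m_0 + 4·m_1 + 1·m_2 = 6(Δ_1 - Δ_0) = -6
  1·m_1 + 4·m_2 + 1·m_3 = 6(Δ_2 - Δ_1) = -12
  1·m_2 + 4·m_3 + 1·m_4 = 6(Δ_3 - Δ_2) = -6
Clamped end conditions give two more equations: 2h_0·m_0 + h_0·m_1 = 6(Δ_0 - S'(1)) = -24 and h_3·m_3 + 2h_3·m_4 = 6(S'(5) - Δ_3) = 0.
Forward elimination and back-substitution give m_0 = -187/14, m_1 = 19/7, m_2 = -7/2, m_3 = -5/7, m_4 = 5/14.
On [2, 3], S'(x) = b_1 + 2c_1·(x - 2) + 3d_1·(x - 2)² with b_1 = Δ_1 - h_1(2m_1 + m_2)/6 = -9/28, c_1 = m_1/2 = 19/14, d_1 = (m_2 - m_1)/(6h_1) = -29/28. So S'(2) = -9/28.

-0.3214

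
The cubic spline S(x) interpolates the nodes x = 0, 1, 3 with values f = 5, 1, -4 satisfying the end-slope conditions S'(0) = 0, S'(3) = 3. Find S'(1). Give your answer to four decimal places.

Write m_i for S''(x_i). With h_i = 1, 2 and divided differences Δ_i = -4, -5/2, the continuity of S' gives the tridiagonal system
  1·m_0 + 6·m_1 + 2·m_2 = 6(Δ_1 - Δ_0) = 9
Clamped end conditions give two more equations: 2h_0·m_0 + h_0·m_1 = 6(Δ_0 - S'(0)) = -24 and h_1·m_1 + 2h_1·m_2 = 6(S'(3) - Δ_1) = 33.
Solving the tridiagonal system: m_0 = -25/2, m_1 = 1, m_2 = 31/4.
On [1, 3], S'(x) = b_1 + 2c_1·(x - 1) + 3d_1·(x - 1)² with b_1 = Δ_1 - h_1(2m_1 + m_2)/6 = -23/4, c_1 = m_1/2 = 1/2, d_1 = (m_2 - m_1)/(6h_1) = 9/16. So S'(1) = -23/4.

-5.7500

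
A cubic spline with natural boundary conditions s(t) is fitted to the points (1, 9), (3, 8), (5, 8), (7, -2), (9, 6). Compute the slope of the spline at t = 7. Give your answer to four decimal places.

With M_i denoting the second derivative at x_i, h_i = 2, 2, 2, 2, and Δ_i = (y_(i+1) − y_i)/h_i = -1/2, 0, -5, 4:
  2·M_0 + 8·M_1 + 2·M_2 = 6(Δ_1 - Δ_0) = 3
  2·M_1 + 8·M_2 + 2·M_3 = 6(Δ_2 - Δ_1) = -30
  2·M_2 + 8·M_3 + 2·M_4 = 6(Δ_3 - Δ_2) = 54
Natural end conditions: M_0 = M_4 = 0.
Solving the tridiagonal system: M_0 = 0, M_1 = 219/112, M_2 = -177/28, M_3 = 933/112, M_4 = 0.
On [7, 9], s'(t) = b_3 + 2c_3·(t - 7) + 3d_3·(t - 7)² with b_3 = Δ_3 - h_3(2M_3 + M_4)/6 = -87/56, c_3 = M_3/2 = 933/224, d_3 = (M_4 - M_3)/(6h_3) = -311/448. So s'(7) = -87/56.

-1.5536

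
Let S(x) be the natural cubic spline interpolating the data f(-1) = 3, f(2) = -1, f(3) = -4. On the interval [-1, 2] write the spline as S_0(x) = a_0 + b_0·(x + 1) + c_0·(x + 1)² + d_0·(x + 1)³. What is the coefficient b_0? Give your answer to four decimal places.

Write σ_i for S''(x_i). With h_i = 3, 1 and divided differences Δ_i = -4/3, -3, the continuity of S' gives the tridiagonal system
  3·σ_0 + 8·σ_1 + 1·σ_2 = 6(Δ_1 - Δ_0) = -10
Natural end conditions: σ_0 = σ_2 = 0.
Hence σ_0 = 0, σ_1 = -5/4, σ_2 = 0.
On [-1, 2], with S_0(x) = a_0 + b_0·(x + 1) + c_0·(x + 1)² + d_0·(x + 1)³: c_0 = σ_0/2 = 0, d_0 = (σ_1 - σ_0)/(6h_0) = -5/72, b_0 = Δ_0 - h_0(2σ_0 + σ_1)/6 = -17/24.

-0.7083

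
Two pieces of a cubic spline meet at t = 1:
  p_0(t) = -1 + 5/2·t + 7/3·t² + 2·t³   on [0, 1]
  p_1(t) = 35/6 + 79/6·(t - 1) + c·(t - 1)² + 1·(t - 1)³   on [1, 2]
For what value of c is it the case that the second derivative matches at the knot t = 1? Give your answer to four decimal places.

p_0''(t) = 14/3 + 12·t, so p_0''(1) = 50/3. On the right, p_1''(1) = 2c, so c = 25/3.

8.3333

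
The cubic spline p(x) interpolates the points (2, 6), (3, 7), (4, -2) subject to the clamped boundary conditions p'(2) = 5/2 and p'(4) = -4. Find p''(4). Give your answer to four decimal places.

Put M_i = p'' at the i-th knot. Here h = (1, 1) and Δ = (1, -9), so the interior equations h_(i-1)·M_(i-1) + 2(h_(i-1)+h_i)·M_i + h_i·M_(i+1) = 6(Δ_i − Δ_(i-1)) read
  1·M_0 + 4·M_1 + 1·M_2 = 6(Δ_1 - Δ_0) = -60
Clamped end conditions give two more equations: 2h_0·M_0 + h_0·M_1 = 6(Δ_0 - p'(2)) = -9 and h_1·M_1 + 2h_1·M_2 = 6(p'(4) - Δ_1) = 30.
Solving: M_0 = 29/4, M_1 = -47/2, M_2 = 107/4.

26.7500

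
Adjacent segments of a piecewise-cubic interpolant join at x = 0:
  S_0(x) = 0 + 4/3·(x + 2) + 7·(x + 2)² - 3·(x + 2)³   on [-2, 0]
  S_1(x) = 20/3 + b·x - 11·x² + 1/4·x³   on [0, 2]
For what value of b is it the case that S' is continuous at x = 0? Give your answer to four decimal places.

-6.6667

S_0'(x) = 4/3 + 14·(x + 2) - 9·(x + 2)², so S_0'(0) = -20/3. On the right, S_1'(0) = b, so b = -20/3.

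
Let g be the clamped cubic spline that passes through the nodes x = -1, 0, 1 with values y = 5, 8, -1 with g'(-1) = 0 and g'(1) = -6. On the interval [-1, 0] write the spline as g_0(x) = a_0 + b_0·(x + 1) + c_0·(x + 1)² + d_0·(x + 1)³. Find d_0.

-9

Put M_i = g'' at the i-th knot. Here h = (1, 1) and Δ = (3, -9), so the interior equations h_(i-1)·M_(i-1) + 2(h_(i-1)+h_i)·M_i + h_i·M_(i+1) = 6(Δ_i − Δ_(i-1)) read
  1·M_0 + 4·M_1 + 1·M_2 = 6(Δ_1 - Δ_0) = -72
Clamped end conditions give two more equations: 2h_0·M_0 + h_0·M_1 = 6(Δ_0 - g'(-1)) = 18 and h_1·M_1 + 2h_1·M_2 = 6(g'(1) - Δ_1) = 18.
Solving the tridiagonal system: M_0 = 24, M_1 = -30, M_2 = 24.
On [-1, 0], with g_0(x) = a_0 + b_0·(x + 1) + c_0·(x + 1)² + d_0·(x + 1)³: c_0 = M_0/2 = 12, d_0 = (M_1 - M_0)/(6h_0) = -9, b_0 = Δ_0 - h_0(2M_0 + M_1)/6 = 0.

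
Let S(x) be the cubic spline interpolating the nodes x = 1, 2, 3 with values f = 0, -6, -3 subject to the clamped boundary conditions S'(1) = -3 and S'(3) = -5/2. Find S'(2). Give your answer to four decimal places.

-0.8750

Write σ_i for S''(x_i). With h_i = 1, 1 and divided differences Δ_i = -6, 3, the continuity of S' gives the tridiagonal system
  1·σ_0 + 4·σ_1 + 1·σ_2 = 6(Δ_1 - Δ_0) = 54
Clamped end conditions give two more equations: 2h_0·σ_0 + h_0·σ_1 = 6(Δ_0 - S'(1)) = -18 and h_1·σ_1 + 2h_1·σ_2 = 6(S'(3) - Δ_1) = -33.
Forward elimination and back-substitution give σ_0 = -89/4, σ_1 = 53/2, σ_2 = -119/4.
On [2, 3], S'(x) = b_1 + 2c_1·(x - 2) + 3d_1·(x - 2)² with b_1 = Δ_1 - h_1(2σ_1 + σ_2)/6 = -7/8, c_1 = σ_1/2 = 53/4, d_1 = (σ_2 - σ_1)/(6h_1) = -75/8. So S'(2) = -7/8.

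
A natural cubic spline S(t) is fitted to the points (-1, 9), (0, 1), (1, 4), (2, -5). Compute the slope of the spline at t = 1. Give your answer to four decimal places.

-1.1333

Let M_i = S''(x_i). Step sizes h_i = 1, 1, 1; slopes of the chords Δ_i = (y_(i+1) - y_i)/h_i = -8, 3, -9.
  1·M_0 + 4·M_1 + 1·M_2 = 6(Δ_1 - Δ_0) = 66
  1·M_1 + 4·M_2 + 1·M_3 = 6(Δ_2 - Δ_1) = -72
Natural end conditions: M_0 = M_3 = 0.
Solving the tridiagonal system: M_0 = 0, M_1 = 112/5, M_2 = -118/5, M_3 = 0.
On [1, 2], S'(t) = b_2 + 2c_2·(t - 1) + 3d_2·(t - 1)² with b_2 = Δ_2 - h_2(2M_2 + M_3)/6 = -17/15, c_2 = M_2/2 = -59/5, d_2 = (M_3 - M_2)/(6h_2) = 59/15. So S'(1) = -17/15.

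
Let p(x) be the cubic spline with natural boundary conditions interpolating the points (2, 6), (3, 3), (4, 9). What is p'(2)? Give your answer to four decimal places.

-5.2500

Let σ_i = p''(x_i). Step sizes h_i = 1, 1; slopes of the chords Δ_i = (y_(i+1) - y_i)/h_i = -3, 6.
  1·σ_0 + 4·σ_1 + 1·σ_2 = 6(Δ_1 - Δ_0) = 54
Natural end conditions: σ_0 = σ_2 = 0.
Solving the tridiagonal system: σ_0 = 0, σ_1 = 27/2, σ_2 = 0.
On [2, 3], p'(x) = b_0 + 2c_0·(x - 2) + 3d_0·(x - 2)² with b_0 = Δ_0 - h_0(2σ_0 + σ_1)/6 = -21/4, c_0 = σ_0/2 = 0, d_0 = (σ_1 - σ_0)/(6h_0) = 9/4. So p'(2) = -21/4.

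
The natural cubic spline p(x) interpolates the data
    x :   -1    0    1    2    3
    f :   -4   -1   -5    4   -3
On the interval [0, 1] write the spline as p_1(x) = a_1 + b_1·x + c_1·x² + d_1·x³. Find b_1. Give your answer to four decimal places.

-3.1786

Let m_i = p''(x_i). Step sizes h_i = 1, 1, 1, 1; slopes of the chords Δ_i = (y_(i+1) - y_i)/h_i = 3, -4, 9, -7.
  1·m_0 + 4·m_1 + 1·m_2 = 6(Δ_1 - Δ_0) = -42
  1·m_1 + 4·m_2 + 1·m_3 = 6(Δ_2 - Δ_1) = 78
  1·m_2 + 4·m_3 + 1·m_4 = 6(Δ_3 - Δ_2) = -96
Natural end conditions: m_0 = m_4 = 0.
Hence m_0 = 0, m_1 = -519/28, m_2 = 225/7, m_3 = -897/28, m_4 = 0.
On [0, 1], with p_1(x) = a_1 + b_1·x + c_1·x² + d_1·x³: c_1 = m_1/2 = -519/56, d_1 = (m_2 - m_1)/(6h_1) = 473/56, b_1 = Δ_1 - h_1(2m_1 + m_2)/6 = -89/28.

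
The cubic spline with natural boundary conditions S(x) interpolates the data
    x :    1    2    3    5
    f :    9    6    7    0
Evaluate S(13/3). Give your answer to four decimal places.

3.4670

Write m_i for S''(x_i). With h_i = 1, 1, 2 and divided differences Δ_i = -3, 1, -7/2, the continuity of S' gives the tridiagonal system
  1·m_0 + 4·m_1 + 1·m_2 = 6(Δ_1 - Δ_0) = 24
  1·m_1 + 6·m_2 + 2·m_3 = 6(Δ_2 - Δ_1) = -27
Natural end conditions: m_0 = m_3 = 0.
Solving the tridiagonal system: m_0 = 0, m_1 = 171/23, m_2 = -132/23, m_3 = 0.
On [3, 5], S(x) = 7 + 15/46·(x - 3) - 66/23·(x - 3)² + 11/23·(x - 3)³.
With (x - 3) = 4/3: S(13/3) = 2153/621.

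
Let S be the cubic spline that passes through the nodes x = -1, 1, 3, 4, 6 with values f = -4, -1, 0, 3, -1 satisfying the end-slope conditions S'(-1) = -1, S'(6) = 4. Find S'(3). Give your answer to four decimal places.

Let M_i = S''(x_i). Step sizes h_i = 2, 2, 1, 2; slopes of the chords Δ_i = (y_(i+1) - y_i)/h_i = 3/2, 1/2, 3, -2.
  2·M_0 + 8·M_1 + 2·M_2 = 6(Δ_1 - Δ_0) = -6
  2·M_1 + 6·M_2 + 1·M_3 = 6(Δ_2 - Δ_1) = 15
  1·M_2 + 6·M_3 + 2·M_4 = 6(Δ_3 - Δ_2) = -30
Clamped end conditions give two more equations: 2h_0·M_0 + h_0·M_1 = 6(Δ_0 - S'(-1)) = 15 and h_3·M_3 + 2h_3·M_4 = 6(S'(6) - Δ_3) = 36.
Solving the tridiagonal system: M_0 = 335/61, M_1 = -425/122, M_2 = 332/61, M_3 = -652/61, M_4 = 875/61.
On [3, 4], S'(x) = b_2 + 2c_2·(x - 3) + 3d_2·(x - 3)² with b_2 = Δ_2 - h_2(2M_2 + M_3)/6 = 181/61, c_2 = M_2/2 = 166/61, d_2 = (M_3 - M_2)/(6h_2) = -164/61. So S'(3) = 181/61.

2.9672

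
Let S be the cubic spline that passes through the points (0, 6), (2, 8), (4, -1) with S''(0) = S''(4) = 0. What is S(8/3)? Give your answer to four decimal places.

6.0185

Let m_i = S''(x_i). Step sizes h_i = 2, 2; slopes of the chords Δ_i = (y_(i+1) - y_i)/h_i = 1, -9/2.
  2·m_0 + 8·m_1 + 2·m_2 = 6(Δ_1 - Δ_0) = -33
Natural end conditions: m_0 = m_2 = 0.
Forward elimination and back-substitution give m_0 = 0, m_1 = -33/8, m_2 = 0.
On [2, 4], S(x) = 8 - 7/4·(x - 2) - 33/16·(x - 2)² + 11/32·(x - 2)³.
With (x - 2) = 2/3: S(8/3) = 325/54.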